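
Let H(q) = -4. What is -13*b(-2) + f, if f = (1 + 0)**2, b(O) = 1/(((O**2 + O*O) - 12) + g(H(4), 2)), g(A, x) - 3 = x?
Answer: -12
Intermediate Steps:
g(A, x) = 3 + x
b(O) = 1/(-7 + 2*O**2) (b(O) = 1/(((O**2 + O*O) - 12) + (3 + 2)) = 1/(((O**2 + O**2) - 12) + 5) = 1/((2*O**2 - 12) + 5) = 1/((-12 + 2*O**2) + 5) = 1/(-7 + 2*O**2))
f = 1 (f = 1**2 = 1)
-13*b(-2) + f = -13/(-7 + 2*(-2)**2) + 1 = -13/(-7 + 2*4) + 1 = -13/(-7 + 8) + 1 = -13/1 + 1 = -13*1 + 1 = -13 + 1 = -12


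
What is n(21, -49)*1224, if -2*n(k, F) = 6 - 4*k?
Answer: 47736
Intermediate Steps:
n(k, F) = -3 + 2*k (n(k, F) = -(6 - 4*k)/2 = -3 + 2*k)
n(21, -49)*1224 = (-3 + 2*21)*1224 = (-3 + 42)*1224 = 39*1224 = 47736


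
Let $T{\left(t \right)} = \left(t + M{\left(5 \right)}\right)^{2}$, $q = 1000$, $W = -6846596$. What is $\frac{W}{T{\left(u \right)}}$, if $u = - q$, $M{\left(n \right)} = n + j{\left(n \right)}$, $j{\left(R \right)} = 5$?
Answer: $- \frac{1711649}{245025} \approx -6.9856$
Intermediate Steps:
$M{\left(n \right)} = 5 + n$ ($M{\left(n \right)} = n + 5 = 5 + n$)
$u = -1000$ ($u = \left(-1\right) 1000 = -1000$)
$T{\left(t \right)} = \left(10 + t\right)^{2}$ ($T{\left(t \right)} = \left(t + \left(5 + 5\right)\right)^{2} = \left(t + 10\right)^{2} = \left(10 + t\right)^{2}$)
$\frac{W}{T{\left(u \right)}} = - \frac{6846596}{\left(10 - 1000\right)^{2}} = - \frac{6846596}{\left(-990\right)^{2}} = - \frac{6846596}{980100} = \left(-6846596\right) \frac{1}{980100} = - \frac{1711649}{245025}$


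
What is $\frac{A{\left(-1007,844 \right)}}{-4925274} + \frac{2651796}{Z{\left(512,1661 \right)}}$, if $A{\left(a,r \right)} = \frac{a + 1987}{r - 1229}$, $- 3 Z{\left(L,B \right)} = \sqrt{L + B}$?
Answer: $\frac{14}{27089007} - \frac{7955388 \sqrt{2173}}{2173} \approx -1.7066 \cdot 10^{5}$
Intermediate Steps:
$Z{\left(L,B \right)} = - \frac{\sqrt{B + L}}{3}$ ($Z{\left(L,B \right)} = - \frac{\sqrt{L + B}}{3} = - \frac{\sqrt{B + L}}{3}$)
$A{\left(a,r \right)} = \frac{1987 + a}{-1229 + r}$
$\frac{A{\left(-1007,844 \right)}}{-4925274} + \frac{2651796}{Z{\left(512,1661 \right)}} = \frac{\frac{1}{-1229 + 844} \left(1987 - 1007\right)}{-4925274} + \frac{2651796}{\left(- \frac{1}{3}\right) \sqrt{1661 + 512}} = \frac{1}{-385} \cdot 980 \left(- \frac{1}{4925274}\right) + \frac{2651796}{\left(- \frac{1}{3}\right) \sqrt{2173}} = \left(- \frac{1}{385}\right) 980 \left(- \frac{1}{4925274}\right) + 2651796 \left(- \frac{3 \sqrt{2173}}{2173}\right) = \left(- \frac{28}{11}\right) \left(- \frac{1}{4925274}\right) - \frac{7955388 \sqrt{2173}}{2173} = \frac{14}{27089007} - \frac{7955388 \sqrt{2173}}{2173}$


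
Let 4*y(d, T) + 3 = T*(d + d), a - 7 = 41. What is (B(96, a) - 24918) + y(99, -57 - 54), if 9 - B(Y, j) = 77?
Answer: -121925/4 ≈ -30481.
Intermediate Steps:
a = 48 (a = 7 + 41 = 48)
B(Y, j) = -68 (B(Y, j) = 9 - 1*77 = 9 - 77 = -68)
y(d, T) = -¾ + T*d/2 (y(d, T) = -¾ + (T*(d + d))/4 = -¾ + (T*(2*d))/4 = -¾ + (2*T*d)/4 = -¾ + T*d/2)
(B(96, a) - 24918) + y(99, -57 - 54) = (-68 - 24918) + (-¾ + (½)*(-57 - 54)*99) = -24986 + (-¾ + (½)*(-111)*99) = -24986 + (-¾ - 10989/2) = -24986 - 21981/4 = -121925/4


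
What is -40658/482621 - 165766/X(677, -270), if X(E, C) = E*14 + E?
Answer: -80415034676/4901016255 ≈ -16.408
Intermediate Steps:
X(E, C) = 15*E (X(E, C) = 14*E + E = 15*E)
-40658/482621 - 165766/X(677, -270) = -40658/482621 - 165766/(15*677) = -40658*1/482621 - 165766/10155 = -40658/482621 - 165766*1/10155 = -40658/482621 - 165766/10155 = -80415034676/4901016255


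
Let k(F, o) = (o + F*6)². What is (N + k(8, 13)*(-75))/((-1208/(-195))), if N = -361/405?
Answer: -183666821/4077 ≈ -45050.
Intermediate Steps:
N = -361/405 (N = -361*1/405 = -361/405 ≈ -0.89136)
k(F, o) = (o + 6*F)²
(N + k(8, 13)*(-75))/((-1208/(-195))) = (-361/405 + (13 + 6*8)²*(-75))/((-1208/(-195))) = (-361/405 + (13 + 48)²*(-75))/((-1/195*(-1208))) = (-361/405 + 61²*(-75))/(1208/195) = (-361/405 + 3721*(-75))*(195/1208) = (-361/405 - 279075)*(195/1208) = -113025736/405*195/1208 = -183666821/4077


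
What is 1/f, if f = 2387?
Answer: 1/2387 ≈ 0.00041894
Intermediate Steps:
1/f = 1/2387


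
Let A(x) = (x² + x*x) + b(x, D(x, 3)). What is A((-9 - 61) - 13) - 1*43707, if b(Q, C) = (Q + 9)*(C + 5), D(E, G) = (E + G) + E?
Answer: -18237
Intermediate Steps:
D(E, G) = G + 2*E
b(Q, C) = (5 + C)*(9 + Q) (b(Q, C) = (9 + Q)*(5 + C) = (5 + C)*(9 + Q))
A(x) = 72 + 2*x² + 23*x + x*(3 + 2*x) (A(x) = (x² + x*x) + (45 + 5*x + 9*(3 + 2*x) + (3 + 2*x)*x) = (x² + x²) + (45 + 5*x + (27 + 18*x) + x*(3 + 2*x)) = 2*x² + (72 + 23*x + x*(3 + 2*x)) = 72 + 2*x² + 23*x + x*(3 + 2*x))
A((-9 - 61) - 13) - 1*43707 = (72 + 4*((-9 - 61) - 13)² + 26*((-9 - 61) - 13)) - 1*43707 = (72 + 4*(-70 - 13)² + 26*(-70 - 13)) - 43707 = (72 + 4*(-83)² + 26*(-83)) - 43707 = (72 + 4*6889 - 2158) - 43707 = (72 + 27556 - 2158) - 43707 = 25470 - 43707 = -18237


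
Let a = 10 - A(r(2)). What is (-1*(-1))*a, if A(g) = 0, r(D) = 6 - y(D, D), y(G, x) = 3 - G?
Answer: 10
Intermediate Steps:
r(D) = 3 + D (r(D) = 6 - (3 - D) = 6 + (-3 + D) = 3 + D)
a = 10 (a = 10 - 1*0 = 10 + 0 = 10)
(-1*(-1))*a = -1*(-1)*10 = 1*10 = 10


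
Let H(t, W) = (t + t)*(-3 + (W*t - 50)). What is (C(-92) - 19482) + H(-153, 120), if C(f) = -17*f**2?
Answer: 5471008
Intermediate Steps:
H(t, W) = 2*t*(-53 + W*t) (H(t, W) = (2*t)*(-3 + (-50 + W*t)) = (2*t)*(-53 + W*t) = 2*t*(-53 + W*t))
(C(-92) - 19482) + H(-153, 120) = (-17*(-92)**2 - 19482) + 2*(-153)*(-53 + 120*(-153)) = (-17*8464 - 19482) + 2*(-153)*(-53 - 18360) = (-143888 - 19482) + 2*(-153)*(-18413) = -163370 + 5634378 = 5471008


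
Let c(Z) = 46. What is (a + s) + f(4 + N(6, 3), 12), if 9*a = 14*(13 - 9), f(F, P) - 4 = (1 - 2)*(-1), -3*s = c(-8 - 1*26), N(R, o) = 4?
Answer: -37/9 ≈ -4.1111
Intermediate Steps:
s = -46/3 (s = -1/3*46 = -46/3 ≈ -15.333)
f(F, P) = 5 (f(F, P) = 4 + (1 - 2)*(-1) = 4 - 1*(-1) = 4 + 1 = 5)
a = 56/9 (a = (14*(13 - 9))/9 = (14*4)/9 = (1/9)*56 = 56/9 ≈ 6.2222)
(a + s) + f(4 + N(6, 3), 12) = (56/9 - 46/3) + 5 = -82/9 + 5 = -37/9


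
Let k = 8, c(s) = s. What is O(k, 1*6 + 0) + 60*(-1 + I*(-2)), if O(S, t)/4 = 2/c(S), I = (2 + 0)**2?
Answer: -539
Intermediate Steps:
I = 4 (I = 2**2 = 4)
O(S, t) = 8/S (O(S, t) = 4*(2/S) = 8/S)
O(k, 1*6 + 0) + 60*(-1 + I*(-2)) = 8/8 + 60*(-1 + 4*(-2)) = 8*(1/8) + 60*(-1 - 8) = 1 + 60*(-9) = 1 - 540 = -539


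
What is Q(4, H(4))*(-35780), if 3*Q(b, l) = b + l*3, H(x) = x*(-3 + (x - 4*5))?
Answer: 8014720/3 ≈ 2.6716e+6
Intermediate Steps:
H(x) = x*(-23 + x) (H(x) = x*(-3 + (x - 20)) = x*(-3 + (-20 + x)) = x*(-23 + x))
Q(b, l) = l + b/3 (Q(b, l) = (b + l*3)/3 = (b + 3*l)/3 = l + b/3)
Q(4, H(4))*(-35780) = (4*(-23 + 4) + (⅓)*4)*(-35780) = (4*(-19) + 4/3)*(-35780) = (-76 + 4/3)*(-35780) = -224/3*(-35780) = 8014720/3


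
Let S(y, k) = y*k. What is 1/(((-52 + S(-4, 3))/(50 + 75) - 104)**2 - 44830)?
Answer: -15625/529800654 ≈ -2.9492e-5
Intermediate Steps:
S(y, k) = k*y
1/(((-52 + S(-4, 3))/(50 + 75) - 104)**2 - 44830) = 1/(((-52 + 3*(-4))/(50 + 75) - 104)**2 - 44830) = 1/(((-52 - 12)/125 - 104)**2 - 44830) = 1/((-64*1/125 - 104)**2 - 44830) = 1/((-64/125 - 104)**2 - 44830) = 1/((-13064/125)**2 - 44830) = 1/(170668096/15625 - 44830) = 1/(-529800654/15625) = -15625/529800654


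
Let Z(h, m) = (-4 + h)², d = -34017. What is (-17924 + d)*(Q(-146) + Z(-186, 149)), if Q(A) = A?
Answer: -1867486714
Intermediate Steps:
(-17924 + d)*(Q(-146) + Z(-186, 149)) = (-17924 - 34017)*(-146 + (-4 - 186)²) = -51941*(-146 + (-190)²) = -51941*(-146 + 36100) = -51941*35954 = -1867486714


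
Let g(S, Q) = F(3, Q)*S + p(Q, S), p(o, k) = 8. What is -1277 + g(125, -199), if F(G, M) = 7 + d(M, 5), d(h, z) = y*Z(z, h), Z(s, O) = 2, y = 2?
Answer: 106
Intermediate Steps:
d(h, z) = 4 (d(h, z) = 2*2 = 4)
F(G, M) = 11 (F(G, M) = 7 + 4 = 11)
g(S, Q) = 8 + 11*S (g(S, Q) = 11*S + 8 = 8 + 11*S)
-1277 + g(125, -199) = -1277 + (8 + 11*125) = -1277 + (8 + 1375) = -1277 + 1383 = 106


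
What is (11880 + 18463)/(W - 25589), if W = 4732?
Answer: -30343/20857 ≈ -1.4548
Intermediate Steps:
(11880 + 18463)/(W - 25589) = (11880 + 18463)/(4732 - 25589) = 30343/(-20857) = 30343*(-1/20857) = -30343/20857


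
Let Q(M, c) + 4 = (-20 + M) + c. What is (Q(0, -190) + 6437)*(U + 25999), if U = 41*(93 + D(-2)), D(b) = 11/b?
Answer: 368233579/2 ≈ 1.8412e+8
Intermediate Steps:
Q(M, c) = -24 + M + c (Q(M, c) = -4 + ((-20 + M) + c) = -4 + (-20 + M + c) = -24 + M + c)
U = 7175/2 (U = 41*(93 + 11/(-2)) = 41*(93 + 11*(-1/2)) = 41*(93 - 11/2) = 41*(175/2) = 7175/2 ≈ 3587.5)
(Q(0, -190) + 6437)*(U + 25999) = ((-24 + 0 - 190) + 6437)*(7175/2 + 25999) = (-214 + 6437)*(59173/2) = 6223*(59173/2) = 368233579/2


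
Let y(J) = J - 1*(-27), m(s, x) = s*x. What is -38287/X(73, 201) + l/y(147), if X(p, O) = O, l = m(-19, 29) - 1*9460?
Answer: -2891383/11658 ≈ -248.02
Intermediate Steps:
l = -10011 (l = -19*29 - 1*9460 = -551 - 9460 = -10011)
y(J) = 27 + J (y(J) = J + 27 = 27 + J)
-38287/X(73, 201) + l/y(147) = -38287/201 - 10011/(27 + 147) = -38287*1/201 - 10011/174 = -38287/201 - 10011*1/174 = -38287/201 - 3337/58 = -2891383/11658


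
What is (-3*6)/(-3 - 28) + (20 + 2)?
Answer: 700/31 ≈ 22.581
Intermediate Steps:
(-3*6)/(-3 - 28) + (20 + 2) = -18/(-31) + 22 = -18*(-1/31) + 22 = 18/31 + 22 = 700/31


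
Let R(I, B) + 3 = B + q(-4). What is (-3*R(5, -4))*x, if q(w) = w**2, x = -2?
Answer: 54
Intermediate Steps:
R(I, B) = 13 + B (R(I, B) = -3 + (B + (-4)**2) = -3 + (B + 16) = -3 + (16 + B) = 13 + B)
(-3*R(5, -4))*x = -3*(13 - 4)*(-2) = -3*9*(-2) = -27*(-2) = 54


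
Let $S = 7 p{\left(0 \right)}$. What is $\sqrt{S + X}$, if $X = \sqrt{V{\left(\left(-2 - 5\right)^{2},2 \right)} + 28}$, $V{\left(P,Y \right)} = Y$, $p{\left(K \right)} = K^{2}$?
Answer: $\sqrt[4]{30} \approx 2.3403$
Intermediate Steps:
$S = 0$ ($S = 7 \cdot 0^{2} = 7 \cdot 0 = 0$)
$X = \sqrt{30}$ ($X = \sqrt{2 + 28} = \sqrt{30} \approx 5.4772$)
$\sqrt{S + X} = \sqrt{0 + \sqrt{30}} = \sqrt{\sqrt{30}} = \sqrt[4]{30}$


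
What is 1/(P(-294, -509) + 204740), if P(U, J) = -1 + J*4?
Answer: 1/202703 ≈ 4.9333e-6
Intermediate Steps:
P(U, J) = -1 + 4*J
1/(P(-294, -509) + 204740) = 1/((-1 + 4*(-509)) + 204740) = 1/((-1 - 2036) + 204740) = 1/(-2037 + 204740) = 1/202703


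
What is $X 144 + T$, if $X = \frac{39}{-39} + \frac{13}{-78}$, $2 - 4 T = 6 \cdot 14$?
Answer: $- \frac{377}{2} \approx -188.5$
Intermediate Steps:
$T = - \frac{41}{2}$ ($T = \frac{1}{2} - \frac{6 \cdot 14}{4} = \frac{1}{2} - 21 = - \frac{41}{2} \approx -20.5$)
$X = - \frac{7}{6}$ ($X = 39 \left(- \frac{1}{39}\right) + 13 \left(- \frac{1}{78}\right) = -1 - \frac{1}{6} = - \frac{7}{6} \approx -1.1667$)
$X 144 + T = \left(- \frac{7}{6}\right) 144 - \frac{41}{2} = -168 - \frac{41}{2} = - \frac{377}{2}$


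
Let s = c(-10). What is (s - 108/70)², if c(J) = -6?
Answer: 69696/1225 ≈ 56.895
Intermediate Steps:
s = -6
(s - 108/70)² = (-6 - 108/70)² = (-6 - 108*1/70)² = (-6 - 54/35)² = (-264/35)² = 69696/1225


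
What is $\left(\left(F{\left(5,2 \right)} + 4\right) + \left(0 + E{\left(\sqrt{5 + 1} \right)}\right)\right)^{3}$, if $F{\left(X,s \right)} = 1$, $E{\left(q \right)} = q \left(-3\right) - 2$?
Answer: $513 - 243 \sqrt{6} \approx -82.226$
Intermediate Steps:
$E{\left(q \right)} = -2 - 3 q$ ($E{\left(q \right)} = - 3 q - 2 = -2 - 3 q$)
$\left(\left(F{\left(5,2 \right)} + 4\right) + \left(0 + E{\left(\sqrt{5 + 1} \right)}\right)\right)^{3} = \left(\left(1 + 4\right) + \left(0 - \left(2 + 3 \sqrt{5 + 1}\right)\right)\right)^{3} = \left(5 + \left(0 - \left(2 + 3 \sqrt{6}\right)\right)\right)^{3} = \left(5 - \left(2 + 3 \sqrt{6}\right)\right)^{3} = \left(3 - 3 \sqrt{6}\right)^{3}$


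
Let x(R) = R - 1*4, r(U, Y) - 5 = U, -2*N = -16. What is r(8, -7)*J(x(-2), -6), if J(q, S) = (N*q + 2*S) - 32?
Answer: -1196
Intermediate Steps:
N = 8 (N = -1/2*(-16) = 8)
r(U, Y) = 5 + U
x(R) = -4 + R (x(R) = R - 4 = -4 + R)
J(q, S) = -32 + 2*S + 8*q (J(q, S) = (8*q + 2*S) - 32 = (2*S + 8*q) - 32 = -32 + 2*S + 8*q)
r(8, -7)*J(x(-2), -6) = (5 + 8)*(-32 + 2*(-6) + 8*(-4 - 2)) = 13*(-32 - 12 + 8*(-6)) = 13*(-32 - 12 - 48) = 13*(-92) = -1196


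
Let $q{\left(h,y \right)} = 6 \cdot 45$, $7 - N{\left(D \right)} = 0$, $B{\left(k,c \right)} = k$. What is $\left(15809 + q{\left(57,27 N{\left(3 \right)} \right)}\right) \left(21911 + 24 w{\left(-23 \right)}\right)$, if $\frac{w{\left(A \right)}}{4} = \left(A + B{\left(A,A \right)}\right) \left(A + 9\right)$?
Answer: $1346375065$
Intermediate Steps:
$N{\left(D \right)} = 7$ ($N{\left(D \right)} = 7 - 0 = 7 + 0 = 7$)
$w{\left(A \right)} = 8 A \left(9 + A\right)$ ($w{\left(A \right)} = 4 \left(A + A\right) \left(A + 9\right) = 4 \cdot 2 A \left(9 + A\right) = 8 A \left(9 + A\right)$)
$q{\left(h,y \right)} = 270$
$\left(15809 + q{\left(57,27 N{\left(3 \right)} \right)}\right) \left(21911 + 24 w{\left(-23 \right)}\right) = \left(15809 + 270\right) \left(21911 + 24 \cdot 8 \left(-23\right) \left(9 - 23\right)\right) = 16079 \left(21911 + 24 \cdot 8 \left(-23\right) \left(-14\right)\right) = 16079 \left(21911 + 24 \cdot 2576\right) = 16079 \left(21911 + 61824\right) = 16079 \cdot 83735 = 1346375065$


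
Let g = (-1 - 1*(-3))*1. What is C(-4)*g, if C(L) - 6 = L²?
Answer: 44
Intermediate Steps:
C(L) = 6 + L²
g = 2 (g = (-1 + 3)*1 = 2*1 = 2)
C(-4)*g = (6 + (-4)²)*2 = (6 + 16)*2 = 22*2 = 44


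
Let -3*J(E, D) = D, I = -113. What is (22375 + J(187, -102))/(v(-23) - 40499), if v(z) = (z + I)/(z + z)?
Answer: -515407/931409 ≈ -0.55336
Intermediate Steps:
J(E, D) = -D/3
v(z) = (-113 + z)/(2*z) (v(z) = (z - 113)/(z + z) = (-113 + z)/((2*z)) = (-113 + z)*(1/(2*z)) = (-113 + z)/(2*z))
(22375 + J(187, -102))/(v(-23) - 40499) = (22375 - ⅓*(-102))/((½)*(-113 - 23)/(-23) - 40499) = (22375 + 34)/((½)*(-1/23)*(-136) - 40499) = 22409/(68/23 - 40499) = 22409/(-931409/23) = 22409*(-23/931409) = -515407/931409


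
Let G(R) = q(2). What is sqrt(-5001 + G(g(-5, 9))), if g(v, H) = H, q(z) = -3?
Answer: 6*I*sqrt(139) ≈ 70.739*I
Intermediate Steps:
G(R) = -3
sqrt(-5001 + G(g(-5, 9))) = sqrt(-5001 - 3) = sqrt(-5004) = 6*I*sqrt(139)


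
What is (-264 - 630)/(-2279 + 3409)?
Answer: -447/565 ≈ -0.79115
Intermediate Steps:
(-264 - 630)/(-2279 + 3409) = -894/1130 = -894*1/1130 = -447/565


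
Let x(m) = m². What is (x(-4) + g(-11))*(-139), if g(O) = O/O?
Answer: -2363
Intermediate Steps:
g(O) = 1
(x(-4) + g(-11))*(-139) = ((-4)² + 1)*(-139) = (16 + 1)*(-139) = 17*(-139) = -2363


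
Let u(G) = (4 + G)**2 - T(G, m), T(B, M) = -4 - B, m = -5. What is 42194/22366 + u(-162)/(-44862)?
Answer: 334524058/250845873 ≈ 1.3336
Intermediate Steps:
u(G) = 4 + G + (4 + G)**2 (u(G) = (4 + G)**2 - (-4 - G) = (4 + G)**2 + (4 + G) = 4 + G + (4 + G)**2)
42194/22366 + u(-162)/(-44862) = 42194/22366 + (4 - 162 + (4 - 162)**2)/(-44862) = 42194*(1/22366) + (4 - 162 + (-158)**2)*(-1/44862) = 21097/11183 + (4 - 162 + 24964)*(-1/44862) = 21097/11183 + 24806*(-1/44862) = 21097/11183 - 12403/22431 = 334524058/250845873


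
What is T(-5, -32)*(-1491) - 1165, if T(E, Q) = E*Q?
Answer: -239725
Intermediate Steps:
T(-5, -32)*(-1491) - 1165 = -5*(-32)*(-1491) - 1165 = 160*(-1491) - 1165 = -238560 - 1165 = -239725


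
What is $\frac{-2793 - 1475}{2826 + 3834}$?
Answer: $- \frac{1067}{1665} \approx -0.64084$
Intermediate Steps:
$\frac{-2793 - 1475}{2826 + 3834} = - \frac{4268}{6660} = \left(-4268\right) \frac{1}{6660} = - \frac{1067}{1665}$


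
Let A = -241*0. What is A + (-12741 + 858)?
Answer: -11883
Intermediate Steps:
A = 0
A + (-12741 + 858) = 0 + (-12741 + 858) = 0 - 11883 = -11883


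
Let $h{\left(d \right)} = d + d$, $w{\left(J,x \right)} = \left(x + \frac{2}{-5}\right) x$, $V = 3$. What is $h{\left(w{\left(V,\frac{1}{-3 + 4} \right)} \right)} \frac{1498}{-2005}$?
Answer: $- \frac{8988}{10025} \approx -0.89656$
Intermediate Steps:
$w{\left(J,x \right)} = x \left(- \frac{2}{5} + x\right)$ ($w{\left(J,x \right)} = \left(x + 2 \left(- \frac{1}{5}\right)\right) x = \left(x - \frac{2}{5}\right) x = \left(- \frac{2}{5} + x\right) x = x \left(- \frac{2}{5} + x\right)$)
$h{\left(d \right)} = 2 d$
$h{\left(w{\left(V,\frac{1}{-3 + 4} \right)} \right)} \frac{1498}{-2005} = 2 \frac{-2 + \frac{5}{-3 + 4}}{5 \left(-3 + 4\right)} \frac{1498}{-2005} = 2 \frac{-2 + \frac{5}{1}}{5 \cdot 1} \cdot 1498 \left(- \frac{1}{2005}\right) = 2 \cdot \frac{1}{5} \cdot 1 \left(-2 + 5 \cdot 1\right) \left(- \frac{1498}{2005}\right) = 2 \cdot \frac{1}{5} \cdot 1 \left(-2 + 5\right) \left(- \frac{1498}{2005}\right) = 2 \cdot \frac{1}{5} \cdot 1 \cdot 3 \left(- \frac{1498}{2005}\right) = 2 \cdot \frac{3}{5} \left(- \frac{1498}{2005}\right) = \frac{6}{5} \left(- \frac{1498}{2005}\right) = - \frac{8988}{10025}$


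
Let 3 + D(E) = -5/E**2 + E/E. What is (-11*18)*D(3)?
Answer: 506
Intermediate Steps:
D(E) = -2 - 5/E**2 (D(E) = -3 + (-5/E**2 + E/E) = -3 + (-5/E**2 + 1) = -3 + (1 - 5/E**2) = -2 - 5/E**2)
(-11*18)*D(3) = (-11*18)*(-2 - 5/3**2) = -198*(-2 - 5*1/9) = -198*(-2 - 5/9) = -198*(-23/9) = 506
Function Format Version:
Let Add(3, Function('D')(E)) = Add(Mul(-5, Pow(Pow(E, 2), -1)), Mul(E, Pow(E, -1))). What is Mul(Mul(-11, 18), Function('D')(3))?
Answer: 506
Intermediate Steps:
Function('D')(E) = Add(-2, Mul(-5, Pow(E, -2))) (Function('D')(E) = Add(-3, Add(Mul(-5, Pow(Pow(E, 2), -1)), Mul(E, Pow(E, -1)))) = Add(-3, Add(Mul(-5, Pow(E, -2)), 1)) = Add(-3, Add(1, Mul(-5, Pow(E, -2)))) = Add(-2, Mul(-5, Pow(E, -2))))
Mul(Mul(-11, 18), Function('D')(3)) = Mul(Mul(-11, 18), Add(-2, Mul(-5, Pow(3, -2)))) = Mul(-198, Add(-2, Mul(-5, Rational(1, 9)))) = Mul(-198, Add(-2, Rational(-5, 9))) = Mul(-198, Rational(-23, 9)) = 506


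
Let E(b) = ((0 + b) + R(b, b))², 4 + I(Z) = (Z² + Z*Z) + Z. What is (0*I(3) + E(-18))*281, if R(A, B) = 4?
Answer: 55076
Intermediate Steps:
I(Z) = -4 + Z + 2*Z² (I(Z) = -4 + ((Z² + Z*Z) + Z) = -4 + ((Z² + Z²) + Z) = -4 + (2*Z² + Z) = -4 + (Z + 2*Z²) = -4 + Z + 2*Z²)
E(b) = (4 + b)² (E(b) = ((0 + b) + 4)² = (b + 4)² = (4 + b)²)
(0*I(3) + E(-18))*281 = (0*(-4 + 3 + 2*3²) + (4 - 18)²)*281 = (0*(-4 + 3 + 2*9) + (-14)²)*281 = (0*(-4 + 3 + 18) + 196)*281 = (0*17 + 196)*281 = (0 + 196)*281 = 196*281 = 55076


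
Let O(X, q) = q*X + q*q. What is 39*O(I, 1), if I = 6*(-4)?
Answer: -897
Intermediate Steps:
I = -24
O(X, q) = q² + X*q (O(X, q) = X*q + q² = q² + X*q)
39*O(I, 1) = 39*(1*(-24 + 1)) = 39*(1*(-23)) = 39*(-23) = -897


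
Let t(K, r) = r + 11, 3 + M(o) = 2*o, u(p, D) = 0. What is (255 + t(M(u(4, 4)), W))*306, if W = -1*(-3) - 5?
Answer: 80784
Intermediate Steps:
M(o) = -3 + 2*o
W = -2 (W = 3 - 5 = -2)
t(K, r) = 11 + r
(255 + t(M(u(4, 4)), W))*306 = (255 + (11 - 2))*306 = (255 + 9)*306 = 264*306 = 80784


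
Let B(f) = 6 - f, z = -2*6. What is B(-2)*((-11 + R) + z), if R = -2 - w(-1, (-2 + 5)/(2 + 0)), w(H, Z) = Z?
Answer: -212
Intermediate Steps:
R = -7/2 (R = -2 - (-2 + 5)/(2 + 0) = -2 - 3/2 = -7/2 ≈ -3.5000)
z = -12
B(-2)*((-11 + R) + z) = (6 - 1*(-2))*((-11 - 7/2) - 12) = (6 + 2)*(-29/2 - 12) = 8*(-53/2) = -212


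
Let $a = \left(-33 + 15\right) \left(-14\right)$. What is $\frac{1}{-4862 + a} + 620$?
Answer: $\frac{2858199}{4610} \approx 620.0$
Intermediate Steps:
$a = 252$ ($a = \left(-18\right) \left(-14\right) = 252$)
$\frac{1}{-4862 + a} + 620 = \frac{1}{-4862 + 252} + 620 = \frac{1}{-4610} + 620 = - \frac{1}{4610} + 620 = \frac{2858199}{4610}$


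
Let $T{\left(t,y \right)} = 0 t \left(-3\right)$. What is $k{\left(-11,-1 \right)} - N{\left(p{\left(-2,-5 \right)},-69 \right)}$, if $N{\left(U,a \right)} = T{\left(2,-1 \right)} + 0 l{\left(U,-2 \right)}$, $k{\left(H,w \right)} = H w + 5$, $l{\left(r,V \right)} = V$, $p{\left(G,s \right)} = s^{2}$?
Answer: $16$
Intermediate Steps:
$T{\left(t,y \right)} = 0$ ($T{\left(t,y \right)} = 0 \left(-3\right) = 0$)
$k{\left(H,w \right)} = 5 + H w$
$N{\left(U,a \right)} = 0$ ($N{\left(U,a \right)} = 0 + 0 \left(-2\right) = 0 + 0 = 0$)
$k{\left(-11,-1 \right)} - N{\left(p{\left(-2,-5 \right)},-69 \right)} = \left(5 - -11\right) - 0 = \left(5 + 11\right) + 0 = 16 + 0 = 16$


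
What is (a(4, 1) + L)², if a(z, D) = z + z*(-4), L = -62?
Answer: 5476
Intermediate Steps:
a(z, D) = -3*z (a(z, D) = z - 4*z = -3*z)
(a(4, 1) + L)² = (-3*4 - 62)² = (-12 - 62)² = (-74)² = 5476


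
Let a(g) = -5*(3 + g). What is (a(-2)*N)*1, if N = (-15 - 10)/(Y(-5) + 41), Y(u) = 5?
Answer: 125/46 ≈ 2.7174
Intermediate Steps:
a(g) = -15 - 5*g
N = -25/46 (N = (-15 - 10)/(5 + 41) = -25/46 ≈ -0.54348)
(a(-2)*N)*1 = ((-15 - 5*(-2))*(-25/46))*1 = ((-15 + 10)*(-25/46))*1 = -5*(-25/46)*1 = (125/46)*1 = 125/46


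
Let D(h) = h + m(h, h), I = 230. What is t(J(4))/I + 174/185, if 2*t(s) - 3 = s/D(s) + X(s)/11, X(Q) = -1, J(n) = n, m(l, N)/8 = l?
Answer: 13877/14652 ≈ 0.94711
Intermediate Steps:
m(l, N) = 8*l
D(h) = 9*h (D(h) = h + 8*h = 9*h)
t(s) = 299/198 (t(s) = 3/2 + (s/((9*s)) - 1/11)/2 = 3/2 + (s*(1/(9*s)) - 1*1/11)/2 = 3/2 + (1/9 - 1/11)/2 = 3/2 + (1/2)*(2/99) = 3/2 + 1/99 = 299/198)
t(J(4))/I + 174/185 = (299/198)/230 + 174/185 = (299/198)*(1/230) + 174*(1/185) = 13/1980 + 174/185 = 13877/14652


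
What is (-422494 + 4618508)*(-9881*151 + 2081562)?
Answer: 2473680329434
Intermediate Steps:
(-422494 + 4618508)*(-9881*151 + 2081562) = 4196014*(-1492031 + 2081562) = 4196014*589531 = 2473680329434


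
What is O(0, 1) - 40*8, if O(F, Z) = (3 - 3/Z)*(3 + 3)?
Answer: -320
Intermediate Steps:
O(F, Z) = 18 - 18/Z (O(F, Z) = (3 - 3/Z)*6 = 18 - 18/Z)
O(0, 1) - 40*8 = (18 - 18/1) - 40*8 = (18 - 18*1) - 320 = (18 - 18) - 320 = 0 - 320 = -320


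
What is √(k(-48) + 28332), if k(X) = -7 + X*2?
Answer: √28229 ≈ 168.01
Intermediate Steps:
k(X) = -7 + 2*X
√(k(-48) + 28332) = √((-7 + 2*(-48)) + 28332) = √((-7 - 96) + 28332) = √(-103 + 28332) = √28229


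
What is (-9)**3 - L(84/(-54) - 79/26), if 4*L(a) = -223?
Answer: -2693/4 ≈ -673.25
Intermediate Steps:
L(a) = -223/4 (L(a) = (1/4)*(-223) = -223/4)
(-9)**3 - L(84/(-54) - 79/26) = (-9)**3 - 1*(-223/4) = -729 + 223/4 = -2693/4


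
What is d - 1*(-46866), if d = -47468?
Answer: -602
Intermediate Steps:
d - 1*(-46866) = -47468 - 1*(-46866) = -47468 + 46866 = -602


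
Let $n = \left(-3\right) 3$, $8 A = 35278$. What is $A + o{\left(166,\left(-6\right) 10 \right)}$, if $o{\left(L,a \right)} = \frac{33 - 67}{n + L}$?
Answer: $\frac{2769187}{628} \approx 4409.5$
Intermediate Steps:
$A = \frac{17639}{4}$ ($A = \frac{1}{8} \cdot 35278 = \frac{17639}{4} \approx 4409.8$)
$n = -9$
$o{\left(L,a \right)} = - \frac{34}{-9 + L}$ ($o{\left(L,a \right)} = \frac{33 - 67}{-9 + L} = - \frac{34}{-9 + L}$)
$A + o{\left(166,\left(-6\right) 10 \right)} = \frac{17639}{4} - \frac{34}{-9 + 166} = \frac{17639}{4} - \frac{34}{157} = \frac{2769187}{628}$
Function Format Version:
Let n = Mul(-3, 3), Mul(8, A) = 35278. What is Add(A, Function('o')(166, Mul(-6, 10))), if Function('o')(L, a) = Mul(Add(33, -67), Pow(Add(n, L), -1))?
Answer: Rational(2769187, 628) ≈ 4409.5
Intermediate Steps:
A = Rational(17639, 4) (A = Mul(Rational(1, 8), 35278) = Rational(17639, 4) ≈ 4409.8)
n = -9
Function('o')(L, a) = Mul(-34, Pow(Add(-9, L), -1)) (Function('o')(L, a) = Mul(Add(33, -67), Pow(Add(-9, L), -1)) = Mul(-34, Pow(Add(-9, L), -1)))
Add(A, Function('o')(166, Mul(-6, 10))) = Add(Rational(17639, 4), Mul(-34, Pow(Add(-9, 166), -1))) = Add(Rational(17639, 4), Mul(-34, Pow(157, -1))) = Add(Rational(17639, 4), Mul(-34, Rational(1, 157))) = Add(Rational(17639, 4), Rational(-34, 157)) = Rational(2769187, 628)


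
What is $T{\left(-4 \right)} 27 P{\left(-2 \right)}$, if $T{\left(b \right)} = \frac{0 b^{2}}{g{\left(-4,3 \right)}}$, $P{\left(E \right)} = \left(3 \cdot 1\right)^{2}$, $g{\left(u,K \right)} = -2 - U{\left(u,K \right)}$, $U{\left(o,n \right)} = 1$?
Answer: $0$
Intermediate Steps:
$g{\left(u,K \right)} = -3$ ($g{\left(u,K \right)} = -2 - 1 = -3$)
$P{\left(E \right)} = 9$ ($P{\left(E \right)} = 3^{2} = 9$)
$T{\left(b \right)} = 0$ ($T{\left(b \right)} = \frac{0 b^{2}}{-3} = 0 \left(- \frac{1}{3}\right) = 0$)
$T{\left(-4 \right)} 27 P{\left(-2 \right)} = 0 \cdot 27 \cdot 9 = 0 \cdot 9 = 0$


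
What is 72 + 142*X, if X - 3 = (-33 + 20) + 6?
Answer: -496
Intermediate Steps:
X = -4 (X = 3 + ((-33 + 20) + 6) = 3 + (-13 + 6) = 3 - 7 = -4)
72 + 142*X = 72 + 142*(-4) = 72 - 568 = -496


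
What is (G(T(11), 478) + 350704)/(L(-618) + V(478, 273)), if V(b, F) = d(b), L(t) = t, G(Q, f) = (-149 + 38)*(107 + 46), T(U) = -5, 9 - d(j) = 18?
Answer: -333721/627 ≈ -532.25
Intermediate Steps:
d(j) = -9 (d(j) = 9 - 1*18 = 9 - 18 = -9)
G(Q, f) = -16983 (G(Q, f) = -111*153 = -16983)
V(b, F) = -9
(G(T(11), 478) + 350704)/(L(-618) + V(478, 273)) = (-16983 + 350704)/(-618 - 9) = 333721/(-627) = 333721*(-1/627) = -333721/627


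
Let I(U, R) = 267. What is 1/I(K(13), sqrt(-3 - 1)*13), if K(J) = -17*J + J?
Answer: 1/267 ≈ 0.0037453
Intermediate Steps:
K(J) = -16*J
1/I(K(13), sqrt(-3 - 1)*13) = 1/267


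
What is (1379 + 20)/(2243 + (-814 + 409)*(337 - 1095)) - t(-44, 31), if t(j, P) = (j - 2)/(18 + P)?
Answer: 14293269/15152417 ≈ 0.94330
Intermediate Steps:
t(j, P) = (-2 + j)/(18 + P)
(1379 + 20)/(2243 + (-814 + 409)*(337 - 1095)) - t(-44, 31) = (1379 + 20)/(2243 + (-814 + 409)*(337 - 1095)) - (-2 - 44)/(18 + 31) = 1399/(2243 - 405*(-758)) - (-46)/49 = 1399/(2243 + 306990) - (-46)/49 = 1399/309233 - 1*(-46/49) = 1399*(1/309233) + 46/49 = 1399/309233 + 46/49 = 14293269/15152417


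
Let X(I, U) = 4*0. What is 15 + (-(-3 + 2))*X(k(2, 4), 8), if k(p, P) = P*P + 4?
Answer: 15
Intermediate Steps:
k(p, P) = 4 + P**2 (k(p, P) = P**2 + 4 = 4 + P**2)
X(I, U) = 0
15 + (-(-3 + 2))*X(k(2, 4), 8) = 15 - (-3 + 2)*0 = 15 - 1*(-1)*0 = 15 + 1*0 = 15 + 0 = 15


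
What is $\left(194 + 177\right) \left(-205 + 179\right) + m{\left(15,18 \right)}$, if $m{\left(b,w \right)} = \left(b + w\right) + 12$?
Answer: $-9601$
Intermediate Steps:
$m{\left(b,w \right)} = 12 + b + w$
$\left(194 + 177\right) \left(-205 + 179\right) + m{\left(15,18 \right)} = \left(194 + 177\right) \left(-205 + 179\right) + \left(12 + 15 + 18\right) = 371 \left(-26\right) + 45 = -9646 + 45 = -9601$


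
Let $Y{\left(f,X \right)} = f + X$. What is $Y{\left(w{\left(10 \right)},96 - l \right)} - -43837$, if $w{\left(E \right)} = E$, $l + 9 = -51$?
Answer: $44003$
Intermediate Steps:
$l = -60$ ($l = -9 - 51 = -60$)
$Y{\left(f,X \right)} = X + f$
$Y{\left(w{\left(10 \right)},96 - l \right)} - -43837 = \left(\left(96 - -60\right) + 10\right) - -43837 = \left(\left(96 + 60\right) + 10\right) + 43837 = \left(156 + 10\right) + 43837 = 166 + 43837 = 44003$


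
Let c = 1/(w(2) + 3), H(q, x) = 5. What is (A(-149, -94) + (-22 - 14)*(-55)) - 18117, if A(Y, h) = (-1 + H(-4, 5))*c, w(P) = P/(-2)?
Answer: -16135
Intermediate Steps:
w(P) = -P/2 (w(P) = P*(-½) = -P/2)
c = ½ (c = 1/(-½*2 + 3) = 1/(-1 + 3) = 1/2 = ½ ≈ 0.50000)
A(Y, h) = 2 (A(Y, h) = (-1 + 5)*(½) = 4*(½) = 2)
(A(-149, -94) + (-22 - 14)*(-55)) - 18117 = (2 + (-22 - 14)*(-55)) - 18117 = (2 - 36*(-55)) - 18117 = (2 + 1980) - 18117 = 1982 - 18117 = -16135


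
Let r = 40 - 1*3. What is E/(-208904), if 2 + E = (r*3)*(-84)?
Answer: 4663/104452 ≈ 0.044643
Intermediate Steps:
r = 37 (r = 40 - 3 = 37)
E = -9326 (E = -2 + (37*3)*(-84) = -2 + 111*(-84) = -2 - 9324 = -9326)
E/(-208904) = -9326/(-208904) = -9326*(-1/208904) = 4663/104452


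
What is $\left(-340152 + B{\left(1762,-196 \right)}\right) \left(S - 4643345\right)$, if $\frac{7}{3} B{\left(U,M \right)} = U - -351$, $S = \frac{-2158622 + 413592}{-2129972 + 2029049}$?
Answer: $\frac{52992391219391125}{33641} \approx 1.5752 \cdot 10^{12}$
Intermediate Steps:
$S = \frac{1745030}{100923}$ ($S = - \frac{1745030}{-100923} = \left(-1745030\right) \left(- \frac{1}{100923}\right) = \frac{1745030}{100923} \approx 17.291$)
$B{\left(U,M \right)} = \frac{1053}{7} + \frac{3 U}{7}$ ($B{\left(U,M \right)} = \frac{3 \left(U - -351\right)}{7} = \frac{3 \left(U + 351\right)}{7} = \frac{3 \left(351 + U\right)}{7} = \frac{1053}{7} + \frac{3 U}{7}$)
$\left(-340152 + B{\left(1762,-196 \right)}\right) \left(S - 4643345\right) = \left(-340152 + \left(\frac{1053}{7} + \frac{3}{7} \cdot 1762\right)\right) \left(\frac{1745030}{100923} - 4643345\right) = \left(-340152 + \left(\frac{1053}{7} + \frac{5286}{7}\right)\right) \left(- \frac{468618562405}{100923}\right) = \left(-340152 + \frac{6339}{7}\right) \left(- \frac{468618562405}{100923}\right) = \left(- \frac{2374725}{7}\right) \left(- \frac{468618562405}{100923}\right) = \frac{52992391219391125}{33641}$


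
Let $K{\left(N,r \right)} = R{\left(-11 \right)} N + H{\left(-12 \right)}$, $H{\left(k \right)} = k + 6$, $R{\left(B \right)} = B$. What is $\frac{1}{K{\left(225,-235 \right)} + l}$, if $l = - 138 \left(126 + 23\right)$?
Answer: $- \frac{1}{23043} \approx -4.3397 \cdot 10^{-5}$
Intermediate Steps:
$H{\left(k \right)} = 6 + k$
$K{\left(N,r \right)} = -6 - 11 N$ ($K{\left(N,r \right)} = - 11 N + \left(6 - 12\right) = - 11 N - 6 = -6 - 11 N$)
$l = -20562$ ($l = \left(-138\right) 149 = -20562$)
$\frac{1}{K{\left(225,-235 \right)} + l} = \frac{1}{\left(-6 - 2475\right) - 20562} = \frac{1}{-2481 - 20562} = \frac{1}{-23043} = - \frac{1}{23043}$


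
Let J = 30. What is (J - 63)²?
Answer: 1089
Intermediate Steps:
(J - 63)² = (30 - 63)² = (-33)² = 1089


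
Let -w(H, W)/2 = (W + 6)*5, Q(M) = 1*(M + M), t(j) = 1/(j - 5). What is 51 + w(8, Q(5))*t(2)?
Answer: 313/3 ≈ 104.33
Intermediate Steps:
t(j) = 1/(-5 + j)
Q(M) = 2*M (Q(M) = 1*(2*M) = 2*M)
w(H, W) = -60 - 10*W (w(H, W) = -2*(W + 6)*5 = -2*(6 + W)*5 = -2*(30 + 5*W) = -60 - 10*W)
51 + w(8, Q(5))*t(2) = 51 + (-60 - 20*5)/(-5 + 2) = 51 + (-60 - 10*10)/(-3) = 51 + (-60 - 100)*(-1/3) = 51 - 160*(-1/3) = 51 + 160/3 = 313/3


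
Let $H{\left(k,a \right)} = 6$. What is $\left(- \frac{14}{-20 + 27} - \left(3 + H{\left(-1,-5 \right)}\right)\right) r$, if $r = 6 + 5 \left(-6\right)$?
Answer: $264$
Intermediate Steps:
$r = -24$ ($r = 6 - 30 = -24$)
$\left(- \frac{14}{-20 + 27} - \left(3 + H{\left(-1,-5 \right)}\right)\right) r = \left(- \frac{14}{-20 + 27} - 9\right) \left(-24\right) = \left(- \frac{14}{7} - 9\right) \left(-24\right) = \left(\left(-14\right) \frac{1}{7} - 9\right) \left(-24\right) = \left(-2 - 9\right) \left(-24\right) = \left(-11\right) \left(-24\right) = 264$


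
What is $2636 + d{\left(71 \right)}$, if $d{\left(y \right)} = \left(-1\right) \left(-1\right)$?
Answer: $2637$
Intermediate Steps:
$d{\left(y \right)} = 1$
$2636 + d{\left(71 \right)} = 2636 + 1 = 2637$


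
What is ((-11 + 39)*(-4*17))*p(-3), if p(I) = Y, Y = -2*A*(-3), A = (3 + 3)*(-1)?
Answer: 68544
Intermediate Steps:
A = -6 (A = 6*(-1) = -6)
Y = -36 (Y = -2*(-6)*(-3) = 12*(-3) = -36)
p(I) = -36
((-11 + 39)*(-4*17))*p(-3) = ((-11 + 39)*(-4*17))*(-36) = (28*(-68))*(-36) = -1904*(-36) = 68544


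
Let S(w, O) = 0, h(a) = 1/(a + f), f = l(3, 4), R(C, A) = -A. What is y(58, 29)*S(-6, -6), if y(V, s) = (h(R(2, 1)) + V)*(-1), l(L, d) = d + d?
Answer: 0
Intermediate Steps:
l(L, d) = 2*d
f = 8 (f = 2*4 = 8)
h(a) = 1/(8 + a) (h(a) = 1/(a + 8) = 1/(8 + a))
y(V, s) = -⅐ - V (y(V, s) = (1/(8 - 1*1) + V)*(-1) = (1/(8 - 1) + V)*(-1) = (1/7 + V)*(-1) = (⅐ + V)*(-1) = -⅐ - V)
y(58, 29)*S(-6, -6) = (-⅐ - 1*58)*0 = (-⅐ - 58)*0 = -407/7*0 = 0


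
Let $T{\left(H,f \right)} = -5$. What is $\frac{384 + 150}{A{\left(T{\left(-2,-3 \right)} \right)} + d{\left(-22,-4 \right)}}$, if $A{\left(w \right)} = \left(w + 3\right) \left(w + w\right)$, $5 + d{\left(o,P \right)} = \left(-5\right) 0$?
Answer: $\frac{178}{5} \approx 35.6$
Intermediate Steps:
$d{\left(o,P \right)} = -5$ ($d{\left(o,P \right)} = -5 - 0 = -5 + 0 = -5$)
$A{\left(w \right)} = 2 w \left(3 + w\right)$ ($A{\left(w \right)} = \left(3 + w\right) 2 w = 2 w \left(3 + w\right)$)
$\frac{384 + 150}{A{\left(T{\left(-2,-3 \right)} \right)} + d{\left(-22,-4 \right)}} = \frac{384 + 150}{2 \left(-5\right) \left(3 - 5\right) - 5} = \frac{534}{2 \left(-5\right) \left(-2\right) - 5} = \frac{534}{20 - 5} = \frac{534}{15} = 534 \cdot \frac{1}{15} = \frac{178}{5}$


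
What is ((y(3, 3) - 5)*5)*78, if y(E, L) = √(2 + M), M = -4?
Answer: -1950 + 390*I*√2 ≈ -1950.0 + 551.54*I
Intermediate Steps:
y(E, L) = I*√2 (y(E, L) = √(2 - 4) = √(-2) = I*√2)
((y(3, 3) - 5)*5)*78 = ((I*√2 - 5)*5)*78 = ((-5 + I*√2)*5)*78 = (-25 + 5*I*√2)*78 = -1950 + 390*I*√2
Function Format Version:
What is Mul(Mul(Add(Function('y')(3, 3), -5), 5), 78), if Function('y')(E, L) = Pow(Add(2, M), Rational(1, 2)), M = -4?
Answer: Add(-1950, Mul(390, I, Pow(2, Rational(1, 2)))) ≈ Add(-1950.0, Mul(551.54, I))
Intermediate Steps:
Function('y')(E, L) = Mul(I, Pow(2, Rational(1, 2))) (Function('y')(E, L) = Pow(Add(2, -4), Rational(1, 2)) = Pow(-2, Rational(1, 2)) = Mul(I, Pow(2, Rational(1, 2))))
Mul(Mul(Add(Function('y')(3, 3), -5), 5), 78) = Mul(Mul(Add(Mul(I, Pow(2, Rational(1, 2))), -5), 5), 78) = Mul(Mul(Add(-5, Mul(I, Pow(2, Rational(1, 2)))), 5), 78) = Mul(Add(-25, Mul(5, I, Pow(2, Rational(1, 2)))), 78) = Add(-1950, Mul(390, I, Pow(2, Rational(1, 2))))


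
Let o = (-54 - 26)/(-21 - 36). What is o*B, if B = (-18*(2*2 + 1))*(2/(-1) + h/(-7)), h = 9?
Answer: 55200/133 ≈ 415.04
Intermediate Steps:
o = 80/57 (o = -80/(-57) = -80*(-1/57) = 80/57 ≈ 1.4035)
B = 2070/7 (B = (-18*(2*2 + 1))*(2/(-1) + 9/(-7)) = (-18*(4 + 1))*(2*(-1) + 9*(-⅐)) = (-18*5)*(-2 - 9/7) = -90*(-23/7) = 2070/7 ≈ 295.71)
o*B = (80/57)*(2070/7) = 55200/133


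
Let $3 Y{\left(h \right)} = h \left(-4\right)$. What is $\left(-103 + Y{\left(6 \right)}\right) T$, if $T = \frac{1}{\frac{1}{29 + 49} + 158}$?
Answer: $- \frac{8658}{12325} \approx -0.70247$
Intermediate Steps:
$Y{\left(h \right)} = - \frac{4 h}{3}$ ($Y{\left(h \right)} = \frac{h \left(-4\right)}{3} = \frac{\left(-4\right) h}{3} = - \frac{4 h}{3}$)
$T = \frac{78}{12325}$ ($T = \frac{1}{\frac{1}{78} + 158} = \frac{1}{\frac{12325}{78}} = \frac{78}{12325} \approx 0.0063286$)
$\left(-103 + Y{\left(6 \right)}\right) T = \left(-103 - 8\right) \frac{78}{12325} = \left(-111\right) \frac{78}{12325} = - \frac{8658}{12325}$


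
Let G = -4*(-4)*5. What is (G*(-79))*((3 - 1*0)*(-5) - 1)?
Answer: 101120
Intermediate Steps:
G = 80 (G = 16*5 = 80)
(G*(-79))*((3 - 1*0)*(-5) - 1) = (80*(-79))*((3 - 1*0)*(-5) - 1) = -6320*((3 + 0)*(-5) - 1) = -6320*(3*(-5) - 1) = -6320*(-15 - 1) = -6320*(-16) = 101120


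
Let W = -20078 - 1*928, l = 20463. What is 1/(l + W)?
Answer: -1/543 ≈ -0.0018416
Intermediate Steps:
W = -21006 (W = -20078 - 928 = -21006)
1/(l + W) = 1/(20463 - 21006) = 1/(-543) = -1/543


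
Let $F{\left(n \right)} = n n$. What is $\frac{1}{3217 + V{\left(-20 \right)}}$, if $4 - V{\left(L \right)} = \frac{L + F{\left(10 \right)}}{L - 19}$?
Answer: $\frac{39}{125699} \approx 0.00031026$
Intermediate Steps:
$F{\left(n \right)} = n^{2}$
$V{\left(L \right)} = 4 - \frac{100 + L}{-19 + L}$ ($V{\left(L \right)} = 4 - \frac{L + 10^{2}}{L - 19} = 4 - \frac{L + 100}{-19 + L} = 4 - \frac{100 + L}{-19 + L}$)
$\frac{1}{3217 + V{\left(-20 \right)}} = \frac{1}{3217 + \frac{-176 + 3 \left(-20\right)}{-19 - 20}} = \frac{1}{3217 + \frac{-176 - 60}{-39}} = \frac{1}{3217 - - \frac{236}{39}} = \frac{1}{3217 + \frac{236}{39}} = \frac{1}{\frac{125699}{39}} = \frac{39}{125699}$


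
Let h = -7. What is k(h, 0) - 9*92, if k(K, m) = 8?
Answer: -820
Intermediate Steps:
k(h, 0) - 9*92 = 8 - 9*92 = 8 - 828 = -820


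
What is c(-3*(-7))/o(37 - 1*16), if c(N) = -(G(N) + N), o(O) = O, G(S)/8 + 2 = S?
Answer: -173/21 ≈ -8.2381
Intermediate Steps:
G(S) = -16 + 8*S
c(N) = 16 - 9*N (c(N) = -((-16 + 8*N) + N) = -(-16 + 9*N) = 16 - 9*N)
c(-3*(-7))/o(37 - 1*16) = (16 - (-27)*(-7))/(37 - 1*16) = (16 - 9*21)/(37 - 16) = (16 - 189)/21 = -173*1/21 = -173/21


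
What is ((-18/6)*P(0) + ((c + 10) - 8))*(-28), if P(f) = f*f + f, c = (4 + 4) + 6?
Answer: -448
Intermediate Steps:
c = 14 (c = 8 + 6 = 14)
P(f) = f + f**2 (P(f) = f**2 + f = f + f**2)
((-18/6)*P(0) + ((c + 10) - 8))*(-28) = ((-18/6)*(0*(1 + 0)) + ((14 + 10) - 8))*(-28) = ((-18*1/6)*(0*1) + (24 - 8))*(-28) = (-3*0 + 16)*(-28) = (0 + 16)*(-28) = 16*(-28) = -448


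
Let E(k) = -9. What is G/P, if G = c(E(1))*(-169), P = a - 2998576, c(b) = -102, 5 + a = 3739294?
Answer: 17238/740713 ≈ 0.023272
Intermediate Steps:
a = 3739289 (a = -5 + 3739294 = 3739289)
P = 740713 (P = 3739289 - 2998576 = 740713)
G = 17238 (G = -102*(-169) = 17238)
G/P = 17238/740713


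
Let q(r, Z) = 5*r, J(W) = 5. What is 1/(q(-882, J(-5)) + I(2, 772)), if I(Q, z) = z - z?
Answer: -1/4410 ≈ -0.00022676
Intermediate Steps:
I(Q, z) = 0
1/(q(-882, J(-5)) + I(2, 772)) = 1/(5*(-882) + 0) = 1/(-4410 + 0) = 1/(-4410) = -1/4410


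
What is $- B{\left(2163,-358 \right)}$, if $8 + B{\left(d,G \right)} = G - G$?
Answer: $8$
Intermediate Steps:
$B{\left(d,G \right)} = -8$ ($B{\left(d,G \right)} = -8 + \left(G - G\right) = -8 + 0 = -8$)
$- B{\left(2163,-358 \right)} = \left(-1\right) \left(-8\right) = 8$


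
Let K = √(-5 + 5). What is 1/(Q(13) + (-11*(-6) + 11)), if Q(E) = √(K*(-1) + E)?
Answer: 77/5916 - √13/5916 ≈ 0.012406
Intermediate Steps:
K = 0 (K = √0 = 0)
Q(E) = √E (Q(E) = √(0*(-1) + E) = √(0 + E) = √E)
1/(Q(13) + (-11*(-6) + 11)) = 1/(√13 + (-11*(-6) + 11)) = 1/(√13 + (66 + 11)) = 1/(√13 + 77) = 1/(77 + √13)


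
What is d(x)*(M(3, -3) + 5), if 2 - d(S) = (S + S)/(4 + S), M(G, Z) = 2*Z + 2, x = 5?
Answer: 8/9 ≈ 0.88889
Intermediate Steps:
M(G, Z) = 2 + 2*Z
d(S) = 2 - 2*S/(4 + S) (d(S) = 2 - (S + S)/(4 + S) = 2 - 2*S/(4 + S))
d(x)*(M(3, -3) + 5) = (8/(4 + 5))*((2 + 2*(-3)) + 5) = (8/9)*((2 - 6) + 5) = (8*(⅑))*(-4 + 5) = (8/9)*1 = 8/9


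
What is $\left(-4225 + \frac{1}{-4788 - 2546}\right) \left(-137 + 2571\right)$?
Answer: $- \frac{37710145767}{3667} \approx -1.0284 \cdot 10^{7}$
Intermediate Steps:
$\left(-4225 + \frac{1}{-4788 - 2546}\right) \left(-137 + 2571\right) = \left(-4225 + \frac{1}{-7334}\right) 2434 = \left(-4225 - \frac{1}{7334}\right) 2434 = \left(- \frac{30986151}{7334}\right) 2434 = - \frac{37710145767}{3667}$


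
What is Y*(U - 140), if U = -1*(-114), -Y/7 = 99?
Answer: 18018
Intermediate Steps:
Y = -693 (Y = -7*99 = -693)
U = 114
Y*(U - 140) = -693*(114 - 140) = -693*(-26) = 18018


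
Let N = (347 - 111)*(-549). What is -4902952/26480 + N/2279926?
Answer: -698862412267/3773277530 ≈ -185.21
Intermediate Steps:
N = -129564 (N = 236*(-549) = -129564)
-4902952/26480 + N/2279926 = -4902952/26480 - 129564/2279926 = -4902952*1/26480 - 129564*1/2279926 = -612869/3310 - 64782/1139963 = -698862412267/3773277530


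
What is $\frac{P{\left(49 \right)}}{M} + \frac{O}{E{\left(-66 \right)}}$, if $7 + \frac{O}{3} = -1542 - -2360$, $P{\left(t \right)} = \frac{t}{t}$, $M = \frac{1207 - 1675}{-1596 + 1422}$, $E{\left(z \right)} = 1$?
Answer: $\frac{189803}{78} \approx 2433.4$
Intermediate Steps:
$M = \frac{78}{29}$ ($M = - \frac{468}{-174} = \left(-468\right) \left(- \frac{1}{174}\right) = \frac{78}{29} \approx 2.6897$)
$P{\left(t \right)} = 1$
$O = 2433$ ($O = -21 + 3 \left(-1542 - -2360\right) = -21 + 3 \left(-1542 + 2360\right) = -21 + 3 \cdot 818 = -21 + 2454 = 2433$)
$\frac{P{\left(49 \right)}}{M} + \frac{O}{E{\left(-66 \right)}} = 1 \frac{1}{\frac{78}{29}} + \frac{2433}{1} = 1 \cdot \frac{29}{78} + 2433 \cdot 1 = \frac{29}{78} + 2433 = \frac{189803}{78}$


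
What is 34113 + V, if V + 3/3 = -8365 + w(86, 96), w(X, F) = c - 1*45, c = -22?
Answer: 25680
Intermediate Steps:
w(X, F) = -67 (w(X, F) = -22 - 1*45 = -22 - 45 = -67)
V = -8433 (V = -1 + (-8365 - 67) = -1 - 8432 = -8433)
34113 + V = 34113 - 8433 = 25680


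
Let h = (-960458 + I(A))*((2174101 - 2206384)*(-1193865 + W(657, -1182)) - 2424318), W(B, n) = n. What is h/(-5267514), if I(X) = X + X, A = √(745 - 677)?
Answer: 6175309209499369/877919 - 25718185322*√17/877919 ≈ 7.0339e+9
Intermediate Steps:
A = 2*√17 (A = √68 = 2*√17 ≈ 8.2462)
I(X) = 2*X
h = -37051855256996214 + 154309111932*√17 (h = (-960458 + 2*(2*√17))*((2174101 - 2206384)*(-1193865 - 1182) - 2424318) = (-960458 + 4*√17)*(-32283*(-1195047) - 2424318) = (-960458 + 4*√17)*(38579702301 - 2424318) = (-960458 + 4*√17)*38577277983 = -37051855256996214 + 154309111932*√17 ≈ -3.7051e+16)
h/(-5267514) = (-37051855256996214 + 154309111932*√17)/(-5267514) = (-37051855256996214 + 154309111932*√17)*(-1/5267514) = 6175309209499369/877919 - 25718185322*√17/877919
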